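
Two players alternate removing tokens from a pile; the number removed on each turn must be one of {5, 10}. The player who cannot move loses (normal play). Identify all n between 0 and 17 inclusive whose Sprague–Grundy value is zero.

0, 1, 2, 3, 4, 15, 16, 17

G(0) = 0
G(1) = mex{} = 0
G(2) = mex{} = 0
G(3) = mex{} = 0
G(4) = mex{} = 0
G(5) = mex{0} = 1
G(6) = mex{0} = 1
G(7) = mex{0} = 1
G(8) = mex{0} = 1
G(9) = mex{0} = 1
G(10) = mex{1,0} = 2
G(11) = mex{1,0} = 2
G(12) = mex{1,0} = 2
G(13) = mex{1,0} = 2
G(14) = mex{1,0} = 2
G(15) = mex{2,1} = 0
G(16) = mex{2,1} = 0
G(17) = mex{2,1} = 0
P-positions are exactly the n with G(n) = 0.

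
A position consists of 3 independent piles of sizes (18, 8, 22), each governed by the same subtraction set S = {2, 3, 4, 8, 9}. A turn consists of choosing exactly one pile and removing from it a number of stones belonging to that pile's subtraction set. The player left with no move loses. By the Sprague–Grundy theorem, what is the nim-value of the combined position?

All piles use S = {2, 3, 4, 8, 9}:
G(0) = 0
G(1) = mex{} = 0
G(2) = mex{0} = 1
G(3) = mex{0,0} = 1
G(4) = mex{1,0,0} = 2
G(5) = mex{1,1,0} = 2
G(6) = mex{2,1,1} = 0
G(7) = mex{2,2,1} = 0
G(8) = mex{0,2,2,0} = 1
G(9) = mex{0,0,2,0,0} = 1
G(10) = mex{1,0,0,1,0} = 2
G(11) = mex{1,1,0,1,1} = 2
G(12) = mex{2,1,1,2,1} = 0
G(13) = mex{2,2,1,2,2} = 0
G(14) = mex{0,2,2,0,2} = 1
G(15) = mex{0,0,2,0,0} = 1
G(16) = mex{1,0,0,1,0} = 2
G(17) = mex{1,1,0,1,1} = 2
G(18) = mex{2,1,1,2,1} = 0
G(19) = mex{2,2,1,2,2} = 0
G(20) = mex{0,2,2,0,2} = 1
G(21) = mex{0,0,2,0,0} = 1
G(22) = mex{1,0,0,1,0} = 2
Pile A: G(18) = 0.
Pile B: G(8) = 1.
Pile C: G(22) = 2.
Combined Grundy value = 0 ⊕ 1 ⊕ 2 = 3.

3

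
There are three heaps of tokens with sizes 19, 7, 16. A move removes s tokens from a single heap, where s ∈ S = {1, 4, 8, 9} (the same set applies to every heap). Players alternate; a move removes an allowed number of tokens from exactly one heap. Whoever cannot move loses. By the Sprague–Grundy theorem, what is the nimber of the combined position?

2

All heaps use S = {1, 4, 8, 9}:
G(0) = 0
G(1) = mex{0} = 1
G(2) = mex{1} = 0
G(3) = mex{0} = 1
G(4) = mex{1,0} = 2
G(5) = mex{2,1} = 0
G(6) = mex{0,0} = 1
G(7) = mex{1,1} = 0
G(8) = mex{0,2,0} = 1
G(9) = mex{1,0,1,0} = 2
G(10) = mex{2,1,0,1} = 3
G(11) = mex{3,0,1,0} = 2
G(12) = mex{2,1,2,1} = 0
G(13) = mex{0,2,0,2} = 1
G(14) = mex{1,3,1,0} = 2
G(15) = mex{2,2,0,1} = 3
G(16) = mex{3,0,1,0} = 2
G(17) = mex{2,1,2,1} = 0
G(18) = mex{0,2,3,2} = 1
G(19) = mex{1,3,2,3} = 0
Heap A: G(19) = 0.
Heap B: G(7) = 0.
Heap C: G(16) = 2.
Combined Grundy value = 0 ⊕ 0 ⊕ 2 = 2.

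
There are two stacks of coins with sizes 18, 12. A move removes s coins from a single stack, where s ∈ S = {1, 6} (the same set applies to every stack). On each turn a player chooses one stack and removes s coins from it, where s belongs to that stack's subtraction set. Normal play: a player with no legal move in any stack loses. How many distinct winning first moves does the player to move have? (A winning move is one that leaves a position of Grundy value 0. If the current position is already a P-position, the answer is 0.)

All stacks use S = {1, 6}:
n :  0  1  2  3  4  5  6  7  8  9 10 11 12 13 14 15 16 17 18
G :  0  1  0  1  0  1  2  0  1  0  1  0  1  2  0  1  0  1  0
Stack A: G(18) = 0.
Stack B: G(12) = 1.
Combined Grundy value = 0 ⊕ 1 = 1.
A winning move leaves total XOR = 0, i.e. changes one component's Grundy value g to g ⊕ X where X is the current total.
Stack A: need g' = 0⊕1 = 1. Options: 18−1→G=1, 18−6→G=1. Hits: 2.
Stack B: need g' = 1⊕1 = 0. Options: 12−1→G=0, 12−6→G=2. Hits: 1.

3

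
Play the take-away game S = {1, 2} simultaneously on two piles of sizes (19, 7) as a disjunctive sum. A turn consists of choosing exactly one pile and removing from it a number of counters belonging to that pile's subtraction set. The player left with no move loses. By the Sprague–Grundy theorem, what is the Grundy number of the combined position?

All piles use S = {1, 2}:
G(0) = 0
G(1) = mex{0} = 1
G(2) = mex{1,0} = 2
G(3) = mex{2,1} = 0
G(4) = mex{0,2} = 1
G(5) = mex{1,0} = 2
G(6) = mex{2,1} = 0
G(7) = mex{0,2} = 1
G(8) = mex{1,0} = 2
G(9) = mex{2,1} = 0
G(10) = mex{0,2} = 1
G(11) = mex{1,0} = 2
G(12) = mex{2,1} = 0
G(13) = mex{0,2} = 1
G(14) = mex{1,0} = 2
G(15) = mex{2,1} = 0
G(16) = mex{0,2} = 1
G(17) = mex{1,0} = 2
G(18) = mex{2,1} = 0
G(19) = mex{0,2} = 1
Pile A: G(19) = 1.
Pile B: G(7) = 1.
Combined Grundy value = 1 ⊕ 1 = 0.

0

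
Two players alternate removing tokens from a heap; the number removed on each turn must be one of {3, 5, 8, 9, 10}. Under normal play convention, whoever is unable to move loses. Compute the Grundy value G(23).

n :  0  1  2  3  4  5  6  7  8  9 10 11 12 13 14 15 16 17 18 19 20 21 22 23
G :  0  0  0  1  1  1  2  2  2  3  3  3  4  0  0  0  1  1  1  2  2  2  3  3

3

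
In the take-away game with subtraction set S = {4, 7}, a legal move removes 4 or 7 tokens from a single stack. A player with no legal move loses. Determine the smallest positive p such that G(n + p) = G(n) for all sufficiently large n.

n :  0  1  2  3  4  5  6  7  8  9 10 11 12 13 14 15 16 17 18 19 20 21 22 23
G :  0  0  0  0  1  1  1  1  2  2  2  0  0  0  0  1  1  1  1  2  2  2  0  0
G(n+11) = G(n) holds for n = 0,…,6 (a full window of length max(S) = 7), so the sequence is purely periodic with period 11.

11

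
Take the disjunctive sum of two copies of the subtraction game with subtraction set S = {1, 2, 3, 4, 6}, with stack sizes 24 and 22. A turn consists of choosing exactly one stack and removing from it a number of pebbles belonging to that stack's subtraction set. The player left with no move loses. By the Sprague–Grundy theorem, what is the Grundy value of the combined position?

6

All stacks use S = {1, 2, 3, 4, 6}:
G(0) = 0
G(1) = mex{0} = 1
G(2) = mex{1,0} = 2
G(3) = mex{2,1,0} = 3
G(4) = mex{3,2,1,0} = 4
G(5) = mex{4,3,2,1} = 0
G(6) = mex{0,4,3,2,0} = 1
G(7) = mex{1,0,4,3,1} = 2
G(8) = mex{2,1,0,4,2} = 3
G(9) = mex{3,2,1,0,3} = 4
G(10) = mex{4,3,2,1,4} = 0
G(11) = mex{0,4,3,2,0} = 1
G(12) = mex{1,0,4,3,1} = 2
G(13) = mex{2,1,0,4,2} = 3
G(14) = mex{3,2,1,0,3} = 4
G(15) = mex{4,3,2,1,4} = 0
G(16) = mex{0,4,3,2,0} = 1
G(17) = mex{1,0,4,3,1} = 2
G(18) = mex{2,1,0,4,2} = 3
G(19) = mex{3,2,1,0,3} = 4
G(20) = mex{4,3,2,1,4} = 0
G(21) = mex{0,4,3,2,0} = 1
G(22) = mex{1,0,4,3,1} = 2
G(23) = mex{2,1,0,4,2} = 3
G(24) = mex{3,2,1,0,3} = 4
Stack A: G(24) = 4.
Stack B: G(22) = 2.
Combined Grundy value = 4 ⊕ 2 = 6.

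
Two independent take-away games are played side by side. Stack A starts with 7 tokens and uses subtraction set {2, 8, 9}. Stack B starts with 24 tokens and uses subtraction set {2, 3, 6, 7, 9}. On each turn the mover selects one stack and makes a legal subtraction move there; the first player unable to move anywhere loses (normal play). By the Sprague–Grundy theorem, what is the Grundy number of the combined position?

Stack A, S = {2, 8, 9}:
n : 0 1 2 3 4 5 6 7
G : 0 0 1 1 0 0 1 1
G_A(7) = 1.
Stack B, S = {2, 3, 6, 7, 9}:
n :  0  1  2  3  4  5  6  7  8  9 10 11 12 13 14 15 16 17 18 19 20 21 22 23 24
G :  0  0  1  1  2  0  3  1  2  2  3  3  4  0  5  1  4  0  0  1  1  2  2  3  3
G_B(24) = 3.
Combined Grundy value = 1 ⊕ 3 = 2.

2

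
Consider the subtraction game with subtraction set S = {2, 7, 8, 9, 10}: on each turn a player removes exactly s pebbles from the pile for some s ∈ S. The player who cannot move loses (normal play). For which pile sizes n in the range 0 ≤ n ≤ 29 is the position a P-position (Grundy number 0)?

0, 1, 4, 5, 16, 17, 20, 21

G(0) = 0
G(1) = mex{} = 0
G(2) = mex{0} = 1
G(3) = mex{0} = 1
G(4) = mex{1} = 0
G(5) = mex{1} = 0
G(6) = mex{0} = 1
G(7) = mex{0,0} = 1
G(8) = mex{1,0,0} = 2
G(9) = mex{1,1,0,0} = 2
G(10) = mex{2,1,1,0,0} = 3
G(11) = mex{2,0,1,1,0} = 3
G(12) = mex{3,0,0,1,1} = 2
G(13) = mex{3,1,0,0,1} = 2
G(14) = mex{2,1,1,0,0} = 3
G(15) = mex{2,2,1,1,0} = 3
G(16) = mex{3,2,2,1,1} = 0
G(17) = mex{3,3,2,2,1} = 0
G(18) = mex{0,3,3,2,2} = 1
G(19) = mex{0,2,3,3,2} = 1
G(20) = mex{1,2,2,3,3} = 0
G(21) = mex{1,3,2,2,3} = 0
G(22) = mex{0,3,3,2,2} = 1
G(23) = mex{0,0,3,3,2} = 1
G(24) = mex{1,0,0,3,3} = 2
G(25) = mex{1,1,0,0,3} = 2
G(26) = mex{2,1,1,0,0} = 3
G(27) = mex{2,0,1,1,0} = 3
G(28) = mex{3,0,0,1,1} = 2
G(29) = mex{3,1,0,0,1} = 2
P-positions are exactly the n with G(n) = 0.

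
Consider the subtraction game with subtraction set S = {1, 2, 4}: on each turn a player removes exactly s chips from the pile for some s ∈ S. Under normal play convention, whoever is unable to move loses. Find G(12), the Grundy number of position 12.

n :  0  1  2  3  4  5  6  7  8  9 10 11 12
G :  0  1  2  0  1  2  0  1  2  0  1  2  0

0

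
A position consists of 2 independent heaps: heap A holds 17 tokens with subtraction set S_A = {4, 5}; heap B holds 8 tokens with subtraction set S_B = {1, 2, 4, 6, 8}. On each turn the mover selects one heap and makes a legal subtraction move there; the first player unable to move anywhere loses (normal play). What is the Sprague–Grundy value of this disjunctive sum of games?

7

Heap A, S = {4, 5}:
G(0) = 0
G(1) = mex{} = 0
G(2) = mex{} = 0
G(3) = mex{} = 0
G(4) = mex{0} = 1
G(5) = mex{0,0} = 1
G(6) = mex{0,0} = 1
G(7) = mex{0,0} = 1
G(8) = mex{1,0} = 2
G(9) = mex{1,1} = 0
G(10) = mex{1,1} = 0
G(11) = mex{1,1} = 0
G(12) = mex{2,1} = 0
G(13) = mex{0,2} = 1
G(14) = mex{0,0} = 1
G(15) = mex{0,0} = 1
G(16) = mex{0,0} = 1
G(17) = mex{1,0} = 2
G_A(17) = 2.
Heap B, S = {1, 2, 4, 6, 8}:
n : 0 1 2 3 4 5 6 7 8
G : 0 1 2 0 1 2 3 4 5
G_B(8) = 5.
Combined Grundy value = 2 ⊕ 5 = 7.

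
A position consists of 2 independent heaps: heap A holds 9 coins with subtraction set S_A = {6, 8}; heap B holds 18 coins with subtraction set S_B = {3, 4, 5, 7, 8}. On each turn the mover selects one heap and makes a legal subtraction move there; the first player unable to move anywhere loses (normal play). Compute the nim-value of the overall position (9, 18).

3

Heap A, S = {6, 8}:
n : 0 1 2 3 4 5 6 7 8 9
G : 0 0 0 0 0 0 1 1 1 1
G_A(9) = 1.
Heap B, S = {3, 4, 5, 7, 8}:
n :  0  1  2  3  4  5  6  7  8  9 10 11 12 13 14 15 16 17 18
G :  0  0  0  1  1  1  2  2  2  3  3  0  0  0  1  1  1  2  2
G_B(18) = 2.
Combined Grundy value = 1 ⊕ 2 = 3.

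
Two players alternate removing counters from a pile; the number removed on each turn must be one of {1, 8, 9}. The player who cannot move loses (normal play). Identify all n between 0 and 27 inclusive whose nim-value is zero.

n :  0  1  2  3  4  5  6  7  8  9 10 11 12 13 14 15 16 17 18 19 20 21 22 23 24 25 26 27
G :  0  1  0  1  0  1  0  1  2  3  2  3  2  3  2  3  0  1  0  1  0  1  0  1  2  3  2  3
P-positions are exactly the n with G(n) = 0.

0, 2, 4, 6, 16, 18, 20, 22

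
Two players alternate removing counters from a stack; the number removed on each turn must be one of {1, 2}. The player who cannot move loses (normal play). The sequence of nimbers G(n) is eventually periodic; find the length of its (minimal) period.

3

n :  0  1  2  3  4  5  6  7  8  9 10 11 12 13 14
G :  0  1  2  0  1  2  0  1  2  0  1  2  0  1  2
G(n+3) = G(n) holds for n = 0,…,1 (a full window of length max(S) = 2), so the sequence is purely periodic with period 3.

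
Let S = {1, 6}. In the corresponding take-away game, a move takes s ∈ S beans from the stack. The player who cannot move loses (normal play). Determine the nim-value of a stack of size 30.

n :  0  1  2  3  4  5  6  7  8  9 10 11 12 13 14 15 16 17 18 19 20 21 22 23 24 25 26 27 28 29 30
G :  0  1  0  1  0  1  2  0  1  0  1  0  1  2  0  1  0  1  0  1  2  0  1  0  1  0  1  2  0  1  0

0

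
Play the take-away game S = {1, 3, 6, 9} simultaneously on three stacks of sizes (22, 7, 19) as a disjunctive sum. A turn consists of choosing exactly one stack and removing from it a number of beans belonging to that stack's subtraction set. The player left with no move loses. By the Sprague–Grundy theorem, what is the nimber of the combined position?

2

All stacks use S = {1, 3, 6, 9}:
G(0) = 0
G(1) = mex{0} = 1
G(2) = mex{1} = 0
G(3) = mex{0,0} = 1
G(4) = mex{1,1} = 0
G(5) = mex{0,0} = 1
G(6) = mex{1,1,0} = 2
G(7) = mex{2,0,1} = 3
G(8) = mex{3,1,0} = 2
G(9) = mex{2,2,1,0} = 3
G(10) = mex{3,3,0,1} = 2
G(11) = mex{2,2,1,0} = 3
G(12) = mex{3,3,2,1} = 0
G(13) = mex{0,2,3,0} = 1
G(14) = mex{1,3,2,1} = 0
G(15) = mex{0,0,3,2} = 1
G(16) = mex{1,1,2,3} = 0
G(17) = mex{0,0,3,2} = 1
G(18) = mex{1,1,0,3} = 2
G(19) = mex{2,0,1,2} = 3
G(20) = mex{3,1,0,3} = 2
G(21) = mex{2,2,1,0} = 3
G(22) = mex{3,3,0,1} = 2
Stack A: G(22) = 2.
Stack B: G(7) = 3.
Stack C: G(19) = 3.
Combined Grundy value = 2 ⊕ 3 ⊕ 3 = 2.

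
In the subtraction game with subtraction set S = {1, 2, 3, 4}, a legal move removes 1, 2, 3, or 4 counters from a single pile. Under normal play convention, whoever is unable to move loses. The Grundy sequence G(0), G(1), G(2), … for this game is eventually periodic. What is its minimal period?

n :  0  1  2  3  4  5  6  7  8  9 10 11 12 13 14
G :  0  1  2  3  4  0  1  2  3  4  0  1  2  3  4
G(n+5) = G(n) holds for n = 0,…,3 (a full window of length max(S) = 4), so the sequence is purely periodic with period 5.

5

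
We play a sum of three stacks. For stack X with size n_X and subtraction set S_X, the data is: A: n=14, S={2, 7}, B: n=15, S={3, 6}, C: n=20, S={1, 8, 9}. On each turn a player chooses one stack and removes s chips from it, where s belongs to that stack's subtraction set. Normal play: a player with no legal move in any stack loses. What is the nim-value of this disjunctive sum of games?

Stack A, S = {2, 7}:
G(0) = 0
G(1) = mex{} = 0
G(2) = mex{0} = 1
G(3) = mex{0} = 1
G(4) = mex{1} = 0
G(5) = mex{1} = 0
G(6) = mex{0} = 1
G(7) = mex{0,0} = 1
G(8) = mex{1,0} = 2
G(9) = mex{1,1} = 0
G(10) = mex{2,1} = 0
G(11) = mex{0,0} = 1
G(12) = mex{0,0} = 1
G(13) = mex{1,1} = 0
G(14) = mex{1,1} = 0
G_A(14) = 0.
Stack B, S = {3, 6}:
n :  0  1  2  3  4  5  6  7  8  9 10 11 12 13 14 15
G :  0  0  0  1  1  1  2  2  2  0  0  0  1  1  1  2
G_B(15) = 2.
Stack C, S = {1, 8, 9}:
G(0) = 0
G(1) = mex{0} = 1
G(2) = mex{1} = 0
G(3) = mex{0} = 1
G(4) = mex{1} = 0
G(5) = mex{0} = 1
G(6) = mex{1} = 0
G(7) = mex{0} = 1
G(8) = mex{1,0} = 2
G(9) = mex{2,1,0} = 3
G(10) = mex{3,0,1} = 2
G(11) = mex{2,1,0} = 3
G(12) = mex{3,0,1} = 2
G(13) = mex{2,1,0} = 3
G(14) = mex{3,0,1} = 2
G(15) = mex{2,1,0} = 3
G(16) = mex{3,2,1} = 0
G(17) = mex{0,3,2} = 1
G(18) = mex{1,2,3} = 0
G(19) = mex{0,3,2} = 1
G(20) = mex{1,2,3} = 0
G_C(20) = 0.
Combined Grundy value = 0 ⊕ 2 ⊕ 0 = 2.

2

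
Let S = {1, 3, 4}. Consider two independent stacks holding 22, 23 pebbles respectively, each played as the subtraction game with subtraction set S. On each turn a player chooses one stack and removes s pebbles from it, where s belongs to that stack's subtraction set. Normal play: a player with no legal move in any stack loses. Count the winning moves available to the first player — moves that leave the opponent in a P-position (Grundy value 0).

All stacks use S = {1, 3, 4}:
n :  0  1  2  3  4  5  6  7  8  9 10 11 12 13 14 15 16 17 18 19 20 21 22 23
G :  0  1  0  1  2  3  2  0  1  0  1  2  3  2  0  1  0  1  2  3  2  0  1  0
Stack A: G(22) = 1.
Stack B: G(23) = 0.
Combined Grundy value = 1 ⊕ 0 = 1.
A winning move leaves total XOR = 0, i.e. changes one component's Grundy value g to g ⊕ X where X is the current total.
Stack A: need g' = 1⊕1 = 0. Options: 22−1→G=0, 22−3→G=3, 22−4→G=2. Hits: 1.
Stack B: need g' = 0⊕1 = 1. Options: 23−1→G=1, 23−3→G=2, 23−4→G=3. Hits: 1.

2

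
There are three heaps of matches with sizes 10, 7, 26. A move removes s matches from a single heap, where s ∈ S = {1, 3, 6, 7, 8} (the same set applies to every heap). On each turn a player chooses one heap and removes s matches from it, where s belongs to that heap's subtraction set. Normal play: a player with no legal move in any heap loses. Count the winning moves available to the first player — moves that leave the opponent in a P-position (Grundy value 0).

4

All heaps use S = {1, 3, 6, 7, 8}:
n :  0  1  2  3  4  5  6  7  8  9 10 11 12 13 14 15 16 17 18 19 20 21 22 23 24 25 26
G :  0  1  0  1  0  1  2  3  2  3  2  3  4  0  1  0  1  0  1  2  3  2  3  2  3  4  0
Heap A: G(10) = 2.
Heap B: G(7) = 3.
Heap C: G(26) = 0.
Combined Grundy value = 2 ⊕ 3 ⊕ 0 = 1.
A winning move leaves total XOR = 0, i.e. changes one component's Grundy value g to g ⊕ X where X is the current total.
Heap A: need g' = 2⊕1 = 3. Options: 10−1→G=3, 10−3→G=3, 10−6→G=0, 10−7→G=1, 10−8→G=0. Hits: 2.
Heap B: need g' = 3⊕1 = 2. Options: 7−1→G=2, 7−3→G=0, 7−6→G=1, 7−7→G=0. Hits: 1.
Heap C: need g' = 0⊕1 = 1. Options: 26−1→G=4, 26−3→G=2, 26−6→G=3, 26−7→G=2, 26−8→G=1. Hits: 1.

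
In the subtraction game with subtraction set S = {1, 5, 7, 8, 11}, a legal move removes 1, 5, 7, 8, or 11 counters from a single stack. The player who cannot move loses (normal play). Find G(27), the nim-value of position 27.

n :  0  1  2  3  4  5  6  7  8  9 10 11 12 13 14 15 16 17 18 19 20 21 22 23 24 25 26 27
G :  0  1  0  1  0  1  0  1  2  3  2  3  2  3  2  3  0  1  0  1  0  1  0  1  2  3  2  3

3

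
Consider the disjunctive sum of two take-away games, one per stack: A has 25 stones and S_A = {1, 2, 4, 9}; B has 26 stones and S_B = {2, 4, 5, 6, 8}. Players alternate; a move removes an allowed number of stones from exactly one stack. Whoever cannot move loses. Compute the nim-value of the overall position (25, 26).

3

Stack A, S = {1, 2, 4, 9}:
G(0) = 0
G(1) = mex{0} = 1
G(2) = mex{1,0} = 2
G(3) = mex{2,1} = 0
G(4) = mex{0,2,0} = 1
G(5) = mex{1,0,1} = 2
G(6) = mex{2,1,2} = 0
G(7) = mex{0,2,0} = 1
G(8) = mex{1,0,1} = 2
G(9) = mex{2,1,2,0} = 3
G(10) = mex{3,2,0,1} = 4
G(11) = mex{4,3,1,2} = 0
G(12) = mex{0,4,2,0} = 1
G(13) = mex{1,0,3,1} = 2
G(14) = mex{2,1,4,2} = 0
G(15) = mex{0,2,0,0} = 1
G(16) = mex{1,0,1,1} = 2
G(17) = mex{2,1,2,2} = 0
G(18) = mex{0,2,0,3} = 1
G(19) = mex{1,0,1,4} = 2
G(20) = mex{2,1,2,0} = 3
G(21) = mex{3,2,0,1} = 4
G(22) = mex{4,3,1,2} = 0
G(23) = mex{0,4,2,0} = 1
G(24) = mex{1,0,3,1} = 2
G(25) = mex{2,1,4,2} = 0
G_A(25) = 0.
Stack B, S = {2, 4, 5, 6, 8}:
n :  0  1  2  3  4  5  6  7  8  9 10 11 12 13 14 15 16 17 18 19 20 21 22 23 24 25 26
G :  0  0  1  1  2  2  3  3  4  4  0  0  1  1  2  2  3  3  4  4  0  0  1  1  2  2  3
G_B(26) = 3.
Combined Grundy value = 0 ⊕ 3 = 3.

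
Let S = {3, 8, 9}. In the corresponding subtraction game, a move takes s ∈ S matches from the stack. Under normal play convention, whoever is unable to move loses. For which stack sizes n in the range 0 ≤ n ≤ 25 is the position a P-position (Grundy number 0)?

n :  0  1  2  3  4  5  6  7  8  9 10 11 12 13 14 15 16 17 18 19 20 21 22 23 24 25
G :  0  0  0  1  1  1  0  0  2  1  1  3  0  0  2  1  1  0  0  0  1  1  1  0  0  2
P-positions are exactly the n with G(n) = 0.

0, 1, 2, 6, 7, 12, 13, 17, 18, 19, 23, 24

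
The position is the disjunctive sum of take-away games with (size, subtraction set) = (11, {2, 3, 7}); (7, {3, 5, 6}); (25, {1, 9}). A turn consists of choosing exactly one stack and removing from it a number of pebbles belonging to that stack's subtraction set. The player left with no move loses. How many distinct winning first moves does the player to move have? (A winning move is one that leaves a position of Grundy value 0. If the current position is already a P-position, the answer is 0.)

1

Stack A, S = {2, 3, 7}:
n :  0  1  2  3  4  5  6  7  8  9 10 11
G :  0  0  1  1  2  0  0  1  1  2  0  0
G_A(11) = 0.
Stack B, S = {3, 5, 6}:
G(0) = 0
G(1) = mex{} = 0
G(2) = mex{} = 0
G(3) = mex{0} = 1
G(4) = mex{0} = 1
G(5) = mex{0,0} = 1
G(6) = mex{1,0,0} = 2
G(7) = mex{1,0,0} = 2
G_B(7) = 2.
Stack C, S = {1, 9}:
n :  0  1  2  3  4  5  6  7  8  9 10 11 12 13 14 15 16 17 18 19 20 21 22 23 24 25
G :  0  1  0  1  0  1  0  1  0  1  0  1  0  1  0  1  0  1  0  1  0  1  0  1  0  1
G_C(25) = 1.
Combined Grundy value = 0 ⊕ 2 ⊕ 1 = 3.
A winning move leaves total XOR = 0, i.e. changes one component's Grundy value g to g ⊕ X where X is the current total.
Stack A: need g' = 0⊕3 = 3. Options: 11−2→G=2, 11−3→G=1, 11−7→G=2. Hits: 0.
Stack B: need g' = 2⊕3 = 1. Options: 7−3→G=1, 7−5→G=0, 7−6→G=0. Hits: 1.
Stack C: need g' = 1⊕3 = 2. Options: 25−1→G=0, 25−9→G=0. Hits: 0.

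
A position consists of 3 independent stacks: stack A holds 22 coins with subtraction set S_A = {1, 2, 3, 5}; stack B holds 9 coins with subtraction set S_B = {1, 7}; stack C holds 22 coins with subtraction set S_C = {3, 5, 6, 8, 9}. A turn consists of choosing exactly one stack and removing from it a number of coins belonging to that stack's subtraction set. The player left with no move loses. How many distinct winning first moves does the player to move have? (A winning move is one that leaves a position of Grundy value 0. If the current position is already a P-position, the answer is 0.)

0

Stack A, S = {1, 2, 3, 5}:
G(0) = 0
G(1) = mex{0} = 1
G(2) = mex{1,0} = 2
G(3) = mex{2,1,0} = 3
G(4) = mex{3,2,1} = 0
G(5) = mex{0,3,2,0} = 1
G(6) = mex{1,0,3,1} = 2
G(7) = mex{2,1,0,2} = 3
G(8) = mex{3,2,1,3} = 0
G(9) = mex{0,3,2,0} = 1
G(10) = mex{1,0,3,1} = 2
G(11) = mex{2,1,0,2} = 3
G(12) = mex{3,2,1,3} = 0
G(13) = mex{0,3,2,0} = 1
G(14) = mex{1,0,3,1} = 2
G(15) = mex{2,1,0,2} = 3
G(16) = mex{3,2,1,3} = 0
G(17) = mex{0,3,2,0} = 1
G(18) = mex{1,0,3,1} = 2
G(19) = mex{2,1,0,2} = 3
G(20) = mex{3,2,1,3} = 0
G(21) = mex{0,3,2,0} = 1
G(22) = mex{1,0,3,1} = 2
G_A(22) = 2.
Stack B, S = {1, 7}:
G(0) = 0
G(1) = mex{0} = 1
G(2) = mex{1} = 0
G(3) = mex{0} = 1
G(4) = mex{1} = 0
G(5) = mex{0} = 1
G(6) = mex{1} = 0
G(7) = mex{0,0} = 1
G(8) = mex{1,1} = 0
G(9) = mex{0,0} = 1
G_B(9) = 1.
Stack C, S = {3, 5, 6, 8, 9}:
n :  0  1  2  3  4  5  6  7  8  9 10 11 12 13 14 15 16 17 18 19 20 21 22
G :  0  0  0  1  1  1  2  2  2  3  3  3  0  0  0  1  1  1  2  2  2  3  3
G_C(22) = 3.
Combined Grundy value = 2 ⊕ 1 ⊕ 3 = 0.
A winning move leaves total XOR = 0, i.e. changes one component's Grundy value g to g ⊕ X where X is the current total.
Stack A: target g' = 2⊕0 = 2, but every legal move changes the Grundy value (mex property), so 0 moves.
Stack B: target g' = 1⊕0 = 1, but every legal move changes the Grundy value (mex property), so 0 moves.
Stack C: target g' = 3⊕0 = 3, but every legal move changes the Grundy value (mex property), so 0 moves.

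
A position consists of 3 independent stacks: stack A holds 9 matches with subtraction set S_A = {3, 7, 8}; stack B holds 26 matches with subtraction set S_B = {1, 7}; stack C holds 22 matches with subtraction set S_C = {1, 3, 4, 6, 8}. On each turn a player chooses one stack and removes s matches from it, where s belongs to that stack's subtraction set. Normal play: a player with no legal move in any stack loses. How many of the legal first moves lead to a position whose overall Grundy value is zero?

0

Stack A, S = {3, 7, 8}:
G(0) = 0
G(1) = mex{} = 0
G(2) = mex{} = 0
G(3) = mex{0} = 1
G(4) = mex{0} = 1
G(5) = mex{0} = 1
G(6) = mex{1} = 0
G(7) = mex{1,0} = 2
G(8) = mex{1,0,0} = 2
G(9) = mex{0,0,0} = 1
G_A(9) = 1.
Stack B, S = {1, 7}:
n :  0  1  2  3  4  5  6  7  8  9 10 11 12 13 14 15 16 17 18 19 20 21 22 23 24 25 26
G :  0  1  0  1  0  1  0  1  0  1  0  1  0  1  0  1  0  1  0  1  0  1  0  1  0  1  0
G_B(26) = 0.
Stack C, S = {1, 3, 4, 6, 8}:
n :  0  1  2  3  4  5  6  7  8  9 10 11 12 13 14 15 16 17 18 19 20 21 22
G :  0  1  0  1  2  3  2  0  1  0  1  2  3  2  0  1  0  1  2  3  2  0  1
G_C(22) = 1.
Combined Grundy value = 1 ⊕ 0 ⊕ 1 = 0.
A winning move leaves total XOR = 0, i.e. changes one component's Grundy value g to g ⊕ X where X is the current total.
Stack A: target g' = 1⊕0 = 1, but every legal move changes the Grundy value (mex property), so 0 moves.
Stack B: target g' = 0⊕0 = 0, but every legal move changes the Grundy value (mex property), so 0 moves.
Stack C: target g' = 1⊕0 = 1, but every legal move changes the Grundy value (mex property), so 0 moves.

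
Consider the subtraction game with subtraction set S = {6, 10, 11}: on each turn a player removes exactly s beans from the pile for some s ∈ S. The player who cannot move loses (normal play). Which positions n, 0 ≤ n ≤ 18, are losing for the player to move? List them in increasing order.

G(0) = 0
G(1) = mex{} = 0
G(2) = mex{} = 0
G(3) = mex{} = 0
G(4) = mex{} = 0
G(5) = mex{} = 0
G(6) = mex{0} = 1
G(7) = mex{0} = 1
G(8) = mex{0} = 1
G(9) = mex{0} = 1
G(10) = mex{0,0} = 1
G(11) = mex{0,0,0} = 1
G(12) = mex{1,0,0} = 2
G(13) = mex{1,0,0} = 2
G(14) = mex{1,0,0} = 2
G(15) = mex{1,0,0} = 2
G(16) = mex{1,1,0} = 2
G(17) = mex{1,1,1} = 0
G(18) = mex{2,1,1} = 0
P-positions are exactly the n with G(n) = 0.

0, 1, 2, 3, 4, 5, 17, 18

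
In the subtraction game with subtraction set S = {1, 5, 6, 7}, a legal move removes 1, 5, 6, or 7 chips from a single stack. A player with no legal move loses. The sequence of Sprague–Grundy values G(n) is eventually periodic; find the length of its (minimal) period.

G(0) = 0
G(1) = mex{0} = 1
G(2) = mex{1} = 0
G(3) = mex{0} = 1
G(4) = mex{1} = 0
G(5) = mex{0,0} = 1
G(6) = mex{1,1,0} = 2
G(7) = mex{2,0,1,0} = 3
G(8) = mex{3,1,0,1} = 2
G(9) = mex{2,0,1,0} = 3
G(10) = mex{3,1,0,1} = 2
G(11) = mex{2,2,1,0} = 3
G(12) = mex{3,3,2,1} = 0
G(13) = mex{0,2,3,2} = 1
G(14) = mex{1,3,2,3} = 0
G(15) = mex{0,2,3,2} = 1
G(16) = mex{1,3,2,3} = 0
G(17) = mex{0,0,3,2} = 1
G(18) = mex{1,1,0,3} = 2
G(19) = mex{2,0,1,0} = 3
G(20) = mex{3,1,0,1} = 2
G(21) = mex{2,0,1,0} = 3
G(22) = mex{3,1,0,1} = 2
G(23) = mex{2,2,1,0} = 3
G(24) = mex{3,3,2,1} = 0
G(25) = mex{0,2,3,2} = 1
G(n+12) = G(n) holds for n = 0,…,6 (a full window of length max(S) = 7), so the sequence is purely periodic with period 12.

12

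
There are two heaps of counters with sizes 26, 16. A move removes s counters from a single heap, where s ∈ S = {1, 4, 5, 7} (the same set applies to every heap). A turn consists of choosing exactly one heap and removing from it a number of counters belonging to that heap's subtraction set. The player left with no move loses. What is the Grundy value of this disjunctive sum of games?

All heaps use S = {1, 4, 5, 7}:
G(0) = 0
G(1) = mex{0} = 1
G(2) = mex{1} = 0
G(3) = mex{0} = 1
G(4) = mex{1,0} = 2
G(5) = mex{2,1,0} = 3
G(6) = mex{3,0,1} = 2
G(7) = mex{2,1,0,0} = 3
G(8) = mex{3,2,1,1} = 0
G(9) = mex{0,3,2,0} = 1
G(10) = mex{1,2,3,1} = 0
G(11) = mex{0,3,2,2} = 1
G(12) = mex{1,0,3,3} = 2
G(13) = mex{2,1,0,2} = 3
G(14) = mex{3,0,1,3} = 2
G(15) = mex{2,1,0,0} = 3
G(16) = mex{3,2,1,1} = 0
G(17) = mex{0,3,2,0} = 1
G(18) = mex{1,2,3,1} = 0
G(19) = mex{0,3,2,2} = 1
G(20) = mex{1,0,3,3} = 2
G(21) = mex{2,1,0,2} = 3
G(22) = mex{3,0,1,3} = 2
G(23) = mex{2,1,0,0} = 3
G(24) = mex{3,2,1,1} = 0
G(25) = mex{0,3,2,0} = 1
G(26) = mex{1,2,3,1} = 0
Heap A: G(26) = 0.
Heap B: G(16) = 0.
Combined Grundy value = 0 ⊕ 0 = 0.

0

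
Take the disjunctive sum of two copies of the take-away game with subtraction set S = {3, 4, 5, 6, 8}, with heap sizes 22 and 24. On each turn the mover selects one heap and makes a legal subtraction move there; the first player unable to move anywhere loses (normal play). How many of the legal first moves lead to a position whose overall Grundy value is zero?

All heaps use S = {3, 4, 5, 6, 8}:
G(0) = 0
G(1) = mex{} = 0
G(2) = mex{} = 0
G(3) = mex{0} = 1
G(4) = mex{0,0} = 1
G(5) = mex{0,0,0} = 1
G(6) = mex{1,0,0,0} = 2
G(7) = mex{1,1,0,0} = 2
G(8) = mex{1,1,1,0,0} = 2
G(9) = mex{2,1,1,1,0} = 3
G(10) = mex{2,2,1,1,0} = 3
G(11) = mex{2,2,2,1,1} = 0
G(12) = mex{3,2,2,2,1} = 0
G(13) = mex{3,3,2,2,1} = 0
G(14) = mex{0,3,3,2,2} = 1
G(15) = mex{0,0,3,3,2} = 1
G(16) = mex{0,0,0,3,2} = 1
G(17) = mex{1,0,0,0,3} = 2
G(18) = mex{1,1,0,0,3} = 2
G(19) = mex{1,1,1,0,0} = 2
G(20) = mex{2,1,1,1,0} = 3
G(21) = mex{2,2,1,1,0} = 3
G(22) = mex{2,2,2,1,1} = 0
G(23) = mex{3,2,2,2,1} = 0
G(24) = mex{3,3,2,2,1} = 0
Heap A: G(22) = 0.
Heap B: G(24) = 0.
Combined Grundy value = 0 ⊕ 0 = 0.
A winning move leaves total XOR = 0, i.e. changes one component's Grundy value g to g ⊕ X where X is the current total.
Heap A: target g' = 0⊕0 = 0, but every legal move changes the Grundy value (mex property), so 0 moves.
Heap B: target g' = 0⊕0 = 0, but every legal move changes the Grundy value (mex property), so 0 moves.

0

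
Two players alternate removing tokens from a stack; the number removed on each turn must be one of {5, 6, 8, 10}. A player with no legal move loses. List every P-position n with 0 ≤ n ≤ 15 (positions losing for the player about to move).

n :  0  1  2  3  4  5  6  7  8  9 10 11 12 13 14 15
G :  0  0  0  0  0  1  1  1  1  1  2  2  2  2  2  0
P-positions are exactly the n with G(n) = 0.

0, 1, 2, 3, 4, 15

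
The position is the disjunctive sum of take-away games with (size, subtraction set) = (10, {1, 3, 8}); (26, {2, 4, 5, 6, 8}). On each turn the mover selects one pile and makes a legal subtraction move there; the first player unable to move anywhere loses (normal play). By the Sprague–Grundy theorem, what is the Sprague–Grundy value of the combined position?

1

Pile A, S = {1, 3, 8}:
n :  0  1  2  3  4  5  6  7  8  9 10
G :  0  1  0  1  0  1  0  1  2  3  2
G_A(10) = 2.
Pile B, S = {2, 4, 5, 6, 8}:
G(0) = 0
G(1) = mex{} = 0
G(2) = mex{0} = 1
G(3) = mex{0} = 1
G(4) = mex{1,0} = 2
G(5) = mex{1,0,0} = 2
G(6) = mex{2,1,0,0} = 3
G(7) = mex{2,1,1,0} = 3
G(8) = mex{3,2,1,1,0} = 4
G(9) = mex{3,2,2,1,0} = 4
G(10) = mex{4,3,2,2,1} = 0
G(11) = mex{4,3,3,2,1} = 0
G(12) = mex{0,4,3,3,2} = 1
G(13) = mex{0,4,4,3,2} = 1
G(14) = mex{1,0,4,4,3} = 2
G(15) = mex{1,0,0,4,3} = 2
G(16) = mex{2,1,0,0,4} = 3
G(17) = mex{2,1,1,0,4} = 3
G(18) = mex{3,2,1,1,0} = 4
G(19) = mex{3,2,2,1,0} = 4
G(20) = mex{4,3,2,2,1} = 0
G(21) = mex{4,3,3,2,1} = 0
G(22) = mex{0,4,3,3,2} = 1
G(23) = mex{0,4,4,3,2} = 1
G(24) = mex{1,0,4,4,3} = 2
G(25) = mex{1,0,0,4,3} = 2
G(26) = mex{2,1,0,0,4} = 3
G_B(26) = 3.
Combined Grundy value = 2 ⊕ 3 = 1.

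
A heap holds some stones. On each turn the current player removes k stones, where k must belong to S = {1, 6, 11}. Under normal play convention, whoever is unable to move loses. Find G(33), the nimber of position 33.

n :  0  1  2  3  4  5  6  7  8  9 10 11 12 13 14 15 16 17 18 19 20 21 22 23 24 25 26 27 28 29 30 31 32 33
G :  0  1  0  1  0  1  2  0  1  0  1  2  0  1  0  1  0  1  2  0  1  0  1  2  0  1  0  1  0  1  2  0  1  0

0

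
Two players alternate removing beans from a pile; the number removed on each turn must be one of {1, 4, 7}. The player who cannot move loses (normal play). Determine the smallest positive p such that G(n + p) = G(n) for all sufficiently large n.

8

n :  0  1  2  3  4  5  6  7  8  9 10 11 12 13 14 15 16 17
G :  0  1  0  1  2  0  1  2  0  1  0  1  2  0  1  2  0  1
G(n+8) = G(n) holds for n = 0,…,6 (a full window of length max(S) = 7), so the sequence is purely periodic with period 8.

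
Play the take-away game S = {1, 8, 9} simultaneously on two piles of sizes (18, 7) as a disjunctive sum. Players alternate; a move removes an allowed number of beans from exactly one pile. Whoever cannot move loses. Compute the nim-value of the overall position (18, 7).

All piles use S = {1, 8, 9}:
n :  0  1  2  3  4  5  6  7  8  9 10 11 12 13 14 15 16 17 18
G :  0  1  0  1  0  1  0  1  2  3  2  3  2  3  2  3  0  1  0
Pile A: G(18) = 0.
Pile B: G(7) = 1.
Combined Grundy value = 0 ⊕ 1 = 1.

1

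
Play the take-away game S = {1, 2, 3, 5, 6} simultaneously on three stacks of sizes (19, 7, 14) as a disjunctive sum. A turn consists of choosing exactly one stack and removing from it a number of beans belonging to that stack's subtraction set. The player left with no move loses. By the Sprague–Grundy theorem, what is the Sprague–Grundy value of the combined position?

All stacks use S = {1, 2, 3, 5, 6}:
G(0) = 0
G(1) = mex{0} = 1
G(2) = mex{1,0} = 2
G(3) = mex{2,1,0} = 3
G(4) = mex{3,2,1} = 0
G(5) = mex{0,3,2,0} = 1
G(6) = mex{1,0,3,1,0} = 2
G(7) = mex{2,1,0,2,1} = 3
G(8) = mex{3,2,1,3,2} = 0
G(9) = mex{0,3,2,0,3} = 1
G(10) = mex{1,0,3,1,0} = 2
G(11) = mex{2,1,0,2,1} = 3
G(12) = mex{3,2,1,3,2} = 0
G(13) = mex{0,3,2,0,3} = 1
G(14) = mex{1,0,3,1,0} = 2
G(15) = mex{2,1,0,2,1} = 3
G(16) = mex{3,2,1,3,2} = 0
G(17) = mex{0,3,2,0,3} = 1
G(18) = mex{1,0,3,1,0} = 2
G(19) = mex{2,1,0,2,1} = 3
Stack A: G(19) = 3.
Stack B: G(7) = 3.
Stack C: G(14) = 2.
Combined Grundy value = 3 ⊕ 3 ⊕ 2 = 2.

2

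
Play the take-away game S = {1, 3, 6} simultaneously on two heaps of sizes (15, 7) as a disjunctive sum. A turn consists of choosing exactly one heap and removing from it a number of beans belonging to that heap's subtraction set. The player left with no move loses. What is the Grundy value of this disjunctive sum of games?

All heaps use S = {1, 3, 6}:
n :  0  1  2  3  4  5  6  7  8  9 10 11 12 13 14 15
G :  0  1  0  1  0  1  2  3  2  0  1  0  1  0  1  2
Heap A: G(15) = 2.
Heap B: G(7) = 3.
Combined Grundy value = 2 ⊕ 3 = 1.

1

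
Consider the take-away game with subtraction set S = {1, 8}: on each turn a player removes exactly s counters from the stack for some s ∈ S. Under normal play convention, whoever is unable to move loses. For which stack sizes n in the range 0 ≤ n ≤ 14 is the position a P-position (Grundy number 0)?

G(0) = 0
G(1) = mex{0} = 1
G(2) = mex{1} = 0
G(3) = mex{0} = 1
G(4) = mex{1} = 0
G(5) = mex{0} = 1
G(6) = mex{1} = 0
G(7) = mex{0} = 1
G(8) = mex{1,0} = 2
G(9) = mex{2,1} = 0
G(10) = mex{0,0} = 1
G(11) = mex{1,1} = 0
G(12) = mex{0,0} = 1
G(13) = mex{1,1} = 0
G(14) = mex{0,0} = 1
P-positions are exactly the n with G(n) = 0.

0, 2, 4, 6, 9, 11, 13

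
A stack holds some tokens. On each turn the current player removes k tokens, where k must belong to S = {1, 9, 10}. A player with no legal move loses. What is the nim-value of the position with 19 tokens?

0

G(0) = 0
G(1) = mex{0} = 1
G(2) = mex{1} = 0
G(3) = mex{0} = 1
G(4) = mex{1} = 0
G(5) = mex{0} = 1
G(6) = mex{1} = 0
G(7) = mex{0} = 1
G(8) = mex{1} = 0
G(9) = mex{0,0} = 1
G(10) = mex{1,1,0} = 2
G(11) = mex{2,0,1} = 3
G(12) = mex{3,1,0} = 2
G(13) = mex{2,0,1} = 3
G(14) = mex{3,1,0} = 2
G(15) = mex{2,0,1} = 3
G(16) = mex{3,1,0} = 2
G(17) = mex{2,0,1} = 3
G(18) = mex{3,1,0} = 2
G(19) = mex{2,2,1} = 0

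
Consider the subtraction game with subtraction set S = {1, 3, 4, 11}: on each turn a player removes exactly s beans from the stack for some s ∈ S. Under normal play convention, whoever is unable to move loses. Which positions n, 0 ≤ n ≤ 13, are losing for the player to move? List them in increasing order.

0, 2, 7, 9

n :  0  1  2  3  4  5  6  7  8  9 10 11 12 13
G :  0  1  0  1  2  3  2  0  1  0  1  2  3  2
P-positions are exactly the n with G(n) = 0.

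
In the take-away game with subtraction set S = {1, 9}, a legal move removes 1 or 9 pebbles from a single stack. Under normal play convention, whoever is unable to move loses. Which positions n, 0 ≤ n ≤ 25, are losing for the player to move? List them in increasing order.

n :  0  1  2  3  4  5  6  7  8  9 10 11 12 13 14 15 16 17 18 19 20 21 22 23 24 25
G :  0  1  0  1  0  1  0  1  0  1  0  1  0  1  0  1  0  1  0  1  0  1  0  1  0  1
P-positions are exactly the n with G(n) = 0.

0, 2, 4, 6, 8, 10, 12, 14, 16, 18, 20, 22, 24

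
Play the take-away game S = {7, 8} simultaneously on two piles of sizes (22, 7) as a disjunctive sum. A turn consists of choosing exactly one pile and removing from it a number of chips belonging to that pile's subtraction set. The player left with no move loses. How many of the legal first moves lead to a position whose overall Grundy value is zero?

0

All piles use S = {7, 8}:
G(0) = 0
G(1) = mex{} = 0
G(2) = mex{} = 0
G(3) = mex{} = 0
G(4) = mex{} = 0
G(5) = mex{} = 0
G(6) = mex{} = 0
G(7) = mex{0} = 1
G(8) = mex{0,0} = 1
G(9) = mex{0,0} = 1
G(10) = mex{0,0} = 1
G(11) = mex{0,0} = 1
G(12) = mex{0,0} = 1
G(13) = mex{0,0} = 1
G(14) = mex{1,0} = 2
G(15) = mex{1,1} = 0
G(16) = mex{1,1} = 0
G(17) = mex{1,1} = 0
G(18) = mex{1,1} = 0
G(19) = mex{1,1} = 0
G(20) = mex{1,1} = 0
G(21) = mex{2,1} = 0
G(22) = mex{0,2} = 1
Pile A: G(22) = 1.
Pile B: G(7) = 1.
Combined Grundy value = 1 ⊕ 1 = 0.
A winning move leaves total XOR = 0, i.e. changes one component's Grundy value g to g ⊕ X where X is the current total.
Pile A: target g' = 1⊕0 = 1, but every legal move changes the Grundy value (mex property), so 0 moves.
Pile B: target g' = 1⊕0 = 1, but every legal move changes the Grundy value (mex property), so 0 moves.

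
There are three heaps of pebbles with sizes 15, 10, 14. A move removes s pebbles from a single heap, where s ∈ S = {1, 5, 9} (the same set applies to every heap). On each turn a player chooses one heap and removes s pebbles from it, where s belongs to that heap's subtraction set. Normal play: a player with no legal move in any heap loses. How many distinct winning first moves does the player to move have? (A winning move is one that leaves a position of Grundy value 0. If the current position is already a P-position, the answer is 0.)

9

All heaps use S = {1, 5, 9}:
G(0) = 0
G(1) = mex{0} = 1
G(2) = mex{1} = 0
G(3) = mex{0} = 1
G(4) = mex{1} = 0
G(5) = mex{0,0} = 1
G(6) = mex{1,1} = 0
G(7) = mex{0,0} = 1
G(8) = mex{1,1} = 0
G(9) = mex{0,0,0} = 1
G(10) = mex{1,1,1} = 0
G(11) = mex{0,0,0} = 1
G(12) = mex{1,1,1} = 0
G(13) = mex{0,0,0} = 1
G(14) = mex{1,1,1} = 0
G(15) = mex{0,0,0} = 1
Heap A: G(15) = 1.
Heap B: G(10) = 0.
Heap C: G(14) = 0.
Combined Grundy value = 1 ⊕ 0 ⊕ 0 = 1.
A winning move leaves total XOR = 0, i.e. changes one component's Grundy value g to g ⊕ X where X is the current total.
Heap A: need g' = 1⊕1 = 0. Options: 15−1→G=0, 15−5→G=0, 15−9→G=0. Hits: 3.
Heap B: need g' = 0⊕1 = 1. Options: 10−1→G=1, 10−5→G=1, 10−9→G=1. Hits: 3.
Heap C: need g' = 0⊕1 = 1. Options: 14−1→G=1, 14−5→G=1, 14−9→G=1. Hits: 3.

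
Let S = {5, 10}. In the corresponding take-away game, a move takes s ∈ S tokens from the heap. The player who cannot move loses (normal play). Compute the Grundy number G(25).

G(0) = 0
G(1) = mex{} = 0
G(2) = mex{} = 0
G(3) = mex{} = 0
G(4) = mex{} = 0
G(5) = mex{0} = 1
G(6) = mex{0} = 1
G(7) = mex{0} = 1
G(8) = mex{0} = 1
G(9) = mex{0} = 1
G(10) = mex{1,0} = 2
G(11) = mex{1,0} = 2
G(12) = mex{1,0} = 2
G(13) = mex{1,0} = 2
G(14) = mex{1,0} = 2
G(15) = mex{2,1} = 0
G(16) = mex{2,1} = 0
G(17) = mex{2,1} = 0
G(18) = mex{2,1} = 0
G(19) = mex{2,1} = 0
G(20) = mex{0,2} = 1
G(21) = mex{0,2} = 1
G(22) = mex{0,2} = 1
G(23) = mex{0,2} = 1
G(24) = mex{0,2} = 1
G(25) = mex{1,0} = 2

2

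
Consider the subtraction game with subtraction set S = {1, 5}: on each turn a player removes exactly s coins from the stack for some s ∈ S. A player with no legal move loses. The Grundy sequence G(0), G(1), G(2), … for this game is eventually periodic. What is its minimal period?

2

n :  0  1  2  3  4  5  6  7  8  9 10 11 12 13 14
G :  0  1  0  1  0  1  0  1  0  1  0  1  0  1  0
G(n+2) = G(n) holds for n = 0,…,4 (a full window of length max(S) = 5), so the sequence is purely periodic with period 2.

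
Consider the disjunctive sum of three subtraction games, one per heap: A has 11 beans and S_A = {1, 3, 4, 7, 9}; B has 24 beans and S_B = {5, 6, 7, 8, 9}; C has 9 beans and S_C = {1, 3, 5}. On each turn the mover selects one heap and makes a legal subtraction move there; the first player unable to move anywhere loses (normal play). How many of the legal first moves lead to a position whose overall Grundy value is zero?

5

Heap A, S = {1, 3, 4, 7, 9}:
n :  0  1  2  3  4  5  6  7  8  9 10 11
G :  0  1  0  1  2  3  2  3  0  1  0  1
G_A(11) = 1.
Heap B, S = {5, 6, 7, 8, 9}:
G(0) = 0
G(1) = mex{} = 0
G(2) = mex{} = 0
G(3) = mex{} = 0
G(4) = mex{} = 0
G(5) = mex{0} = 1
G(6) = mex{0,0} = 1
G(7) = mex{0,0,0} = 1
G(8) = mex{0,0,0,0} = 1
G(9) = mex{0,0,0,0,0} = 1
G(10) = mex{1,0,0,0,0} = 2
G(11) = mex{1,1,0,0,0} = 2
G(12) = mex{1,1,1,0,0} = 2
G(13) = mex{1,1,1,1,0} = 2
G(14) = mex{1,1,1,1,1} = 0
G(15) = mex{2,1,1,1,1} = 0
G(16) = mex{2,2,1,1,1} = 0
G(17) = mex{2,2,2,1,1} = 0
G(18) = mex{2,2,2,2,1} = 0
G(19) = mex{0,2,2,2,2} = 1
G(20) = mex{0,0,2,2,2} = 1
G(21) = mex{0,0,0,2,2} = 1
G(22) = mex{0,0,0,0,2} = 1
G(23) = mex{0,0,0,0,0} = 1
G(24) = mex{1,0,0,0,0} = 2
G_B(24) = 2.
Heap C, S = {1, 3, 5}:
n : 0 1 2 3 4 5 6 7 8 9
G : 0 1 0 1 0 1 0 1 0 1
G_C(9) = 1.
Combined Grundy value = 1 ⊕ 2 ⊕ 1 = 2.
A winning move leaves total XOR = 0, i.e. changes one component's Grundy value g to g ⊕ X where X is the current total.
Heap A: need g' = 1⊕2 = 3. Options: 11−1→G=0, 11−3→G=0, 11−4→G=3, 11−7→G=2, 11−9→G=0. Hits: 1.
Heap B: need g' = 2⊕2 = 0. Options: 24−5→G=1, 24−6→G=0, 24−7→G=0, 24−8→G=0, 24−9→G=0. Hits: 4.
Heap C: need g' = 1⊕2 = 3. Options: 9−1→G=0, 9−3→G=0, 9−5→G=0. Hits: 0.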